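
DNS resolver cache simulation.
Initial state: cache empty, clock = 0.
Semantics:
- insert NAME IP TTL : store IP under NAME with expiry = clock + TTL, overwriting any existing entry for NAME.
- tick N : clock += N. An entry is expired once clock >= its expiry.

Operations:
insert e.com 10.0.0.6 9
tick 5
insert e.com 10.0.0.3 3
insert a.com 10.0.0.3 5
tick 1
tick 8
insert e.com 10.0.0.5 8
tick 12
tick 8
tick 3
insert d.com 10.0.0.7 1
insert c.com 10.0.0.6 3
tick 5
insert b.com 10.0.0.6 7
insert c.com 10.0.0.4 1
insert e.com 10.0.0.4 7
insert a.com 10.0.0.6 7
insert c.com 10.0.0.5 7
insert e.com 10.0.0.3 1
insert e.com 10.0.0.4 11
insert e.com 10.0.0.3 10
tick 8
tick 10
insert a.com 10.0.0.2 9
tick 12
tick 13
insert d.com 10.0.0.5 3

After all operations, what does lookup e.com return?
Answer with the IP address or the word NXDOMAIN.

Op 1: insert e.com -> 10.0.0.6 (expiry=0+9=9). clock=0
Op 2: tick 5 -> clock=5.
Op 3: insert e.com -> 10.0.0.3 (expiry=5+3=8). clock=5
Op 4: insert a.com -> 10.0.0.3 (expiry=5+5=10). clock=5
Op 5: tick 1 -> clock=6.
Op 6: tick 8 -> clock=14. purged={a.com,e.com}
Op 7: insert e.com -> 10.0.0.5 (expiry=14+8=22). clock=14
Op 8: tick 12 -> clock=26. purged={e.com}
Op 9: tick 8 -> clock=34.
Op 10: tick 3 -> clock=37.
Op 11: insert d.com -> 10.0.0.7 (expiry=37+1=38). clock=37
Op 12: insert c.com -> 10.0.0.6 (expiry=37+3=40). clock=37
Op 13: tick 5 -> clock=42. purged={c.com,d.com}
Op 14: insert b.com -> 10.0.0.6 (expiry=42+7=49). clock=42
Op 15: insert c.com -> 10.0.0.4 (expiry=42+1=43). clock=42
Op 16: insert e.com -> 10.0.0.4 (expiry=42+7=49). clock=42
Op 17: insert a.com -> 10.0.0.6 (expiry=42+7=49). clock=42
Op 18: insert c.com -> 10.0.0.5 (expiry=42+7=49). clock=42
Op 19: insert e.com -> 10.0.0.3 (expiry=42+1=43). clock=42
Op 20: insert e.com -> 10.0.0.4 (expiry=42+11=53). clock=42
Op 21: insert e.com -> 10.0.0.3 (expiry=42+10=52). clock=42
Op 22: tick 8 -> clock=50. purged={a.com,b.com,c.com}
Op 23: tick 10 -> clock=60. purged={e.com}
Op 24: insert a.com -> 10.0.0.2 (expiry=60+9=69). clock=60
Op 25: tick 12 -> clock=72. purged={a.com}
Op 26: tick 13 -> clock=85.
Op 27: insert d.com -> 10.0.0.5 (expiry=85+3=88). clock=85
lookup e.com: not in cache (expired or never inserted)

Answer: NXDOMAIN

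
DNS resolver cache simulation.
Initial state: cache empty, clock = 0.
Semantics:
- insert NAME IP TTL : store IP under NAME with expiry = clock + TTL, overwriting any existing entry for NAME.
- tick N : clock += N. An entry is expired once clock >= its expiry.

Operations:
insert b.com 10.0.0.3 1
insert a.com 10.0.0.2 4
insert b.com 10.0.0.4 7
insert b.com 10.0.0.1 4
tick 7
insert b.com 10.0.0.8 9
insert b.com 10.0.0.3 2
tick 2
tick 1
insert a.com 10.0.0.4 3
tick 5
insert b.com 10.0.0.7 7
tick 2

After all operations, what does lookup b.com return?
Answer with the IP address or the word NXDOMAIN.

Op 1: insert b.com -> 10.0.0.3 (expiry=0+1=1). clock=0
Op 2: insert a.com -> 10.0.0.2 (expiry=0+4=4). clock=0
Op 3: insert b.com -> 10.0.0.4 (expiry=0+7=7). clock=0
Op 4: insert b.com -> 10.0.0.1 (expiry=0+4=4). clock=0
Op 5: tick 7 -> clock=7. purged={a.com,b.com}
Op 6: insert b.com -> 10.0.0.8 (expiry=7+9=16). clock=7
Op 7: insert b.com -> 10.0.0.3 (expiry=7+2=9). clock=7
Op 8: tick 2 -> clock=9. purged={b.com}
Op 9: tick 1 -> clock=10.
Op 10: insert a.com -> 10.0.0.4 (expiry=10+3=13). clock=10
Op 11: tick 5 -> clock=15. purged={a.com}
Op 12: insert b.com -> 10.0.0.7 (expiry=15+7=22). clock=15
Op 13: tick 2 -> clock=17.
lookup b.com: present, ip=10.0.0.7 expiry=22 > clock=17

Answer: 10.0.0.7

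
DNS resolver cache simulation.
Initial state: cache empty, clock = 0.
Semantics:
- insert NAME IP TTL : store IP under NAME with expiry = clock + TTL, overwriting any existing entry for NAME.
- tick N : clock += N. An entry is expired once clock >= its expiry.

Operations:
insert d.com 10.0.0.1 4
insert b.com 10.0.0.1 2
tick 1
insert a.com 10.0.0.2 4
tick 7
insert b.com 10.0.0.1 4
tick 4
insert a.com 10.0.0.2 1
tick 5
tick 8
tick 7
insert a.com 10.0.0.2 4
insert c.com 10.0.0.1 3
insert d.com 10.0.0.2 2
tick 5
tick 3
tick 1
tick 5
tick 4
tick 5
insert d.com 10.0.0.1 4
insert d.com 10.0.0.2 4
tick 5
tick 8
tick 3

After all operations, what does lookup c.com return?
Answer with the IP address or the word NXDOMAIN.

Op 1: insert d.com -> 10.0.0.1 (expiry=0+4=4). clock=0
Op 2: insert b.com -> 10.0.0.1 (expiry=0+2=2). clock=0
Op 3: tick 1 -> clock=1.
Op 4: insert a.com -> 10.0.0.2 (expiry=1+4=5). clock=1
Op 5: tick 7 -> clock=8. purged={a.com,b.com,d.com}
Op 6: insert b.com -> 10.0.0.1 (expiry=8+4=12). clock=8
Op 7: tick 4 -> clock=12. purged={b.com}
Op 8: insert a.com -> 10.0.0.2 (expiry=12+1=13). clock=12
Op 9: tick 5 -> clock=17. purged={a.com}
Op 10: tick 8 -> clock=25.
Op 11: tick 7 -> clock=32.
Op 12: insert a.com -> 10.0.0.2 (expiry=32+4=36). clock=32
Op 13: insert c.com -> 10.0.0.1 (expiry=32+3=35). clock=32
Op 14: insert d.com -> 10.0.0.2 (expiry=32+2=34). clock=32
Op 15: tick 5 -> clock=37. purged={a.com,c.com,d.com}
Op 16: tick 3 -> clock=40.
Op 17: tick 1 -> clock=41.
Op 18: tick 5 -> clock=46.
Op 19: tick 4 -> clock=50.
Op 20: tick 5 -> clock=55.
Op 21: insert d.com -> 10.0.0.1 (expiry=55+4=59). clock=55
Op 22: insert d.com -> 10.0.0.2 (expiry=55+4=59). clock=55
Op 23: tick 5 -> clock=60. purged={d.com}
Op 24: tick 8 -> clock=68.
Op 25: tick 3 -> clock=71.
lookup c.com: not in cache (expired or never inserted)

Answer: NXDOMAIN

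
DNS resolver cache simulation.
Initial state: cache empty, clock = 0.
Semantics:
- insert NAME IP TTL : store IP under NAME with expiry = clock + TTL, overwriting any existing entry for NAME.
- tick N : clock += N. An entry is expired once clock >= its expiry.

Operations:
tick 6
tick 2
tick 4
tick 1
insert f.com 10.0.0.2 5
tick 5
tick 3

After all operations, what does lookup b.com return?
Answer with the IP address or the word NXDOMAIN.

Op 1: tick 6 -> clock=6.
Op 2: tick 2 -> clock=8.
Op 3: tick 4 -> clock=12.
Op 4: tick 1 -> clock=13.
Op 5: insert f.com -> 10.0.0.2 (expiry=13+5=18). clock=13
Op 6: tick 5 -> clock=18. purged={f.com}
Op 7: tick 3 -> clock=21.
lookup b.com: not in cache (expired or never inserted)

Answer: NXDOMAIN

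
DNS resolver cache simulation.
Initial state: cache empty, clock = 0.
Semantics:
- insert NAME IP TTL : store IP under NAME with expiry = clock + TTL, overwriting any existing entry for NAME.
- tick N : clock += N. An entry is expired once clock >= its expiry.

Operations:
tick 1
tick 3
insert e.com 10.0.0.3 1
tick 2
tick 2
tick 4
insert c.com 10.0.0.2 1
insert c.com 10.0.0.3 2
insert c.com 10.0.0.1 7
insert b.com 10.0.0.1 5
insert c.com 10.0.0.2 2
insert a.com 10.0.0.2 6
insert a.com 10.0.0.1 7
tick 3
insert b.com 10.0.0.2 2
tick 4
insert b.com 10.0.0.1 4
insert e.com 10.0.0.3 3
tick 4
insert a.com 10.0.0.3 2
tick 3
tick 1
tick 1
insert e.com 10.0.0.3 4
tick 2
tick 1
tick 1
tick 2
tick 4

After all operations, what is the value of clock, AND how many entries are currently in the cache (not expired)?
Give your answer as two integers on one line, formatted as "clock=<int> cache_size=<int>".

Answer: clock=38 cache_size=0

Derivation:
Op 1: tick 1 -> clock=1.
Op 2: tick 3 -> clock=4.
Op 3: insert e.com -> 10.0.0.3 (expiry=4+1=5). clock=4
Op 4: tick 2 -> clock=6. purged={e.com}
Op 5: tick 2 -> clock=8.
Op 6: tick 4 -> clock=12.
Op 7: insert c.com -> 10.0.0.2 (expiry=12+1=13). clock=12
Op 8: insert c.com -> 10.0.0.3 (expiry=12+2=14). clock=12
Op 9: insert c.com -> 10.0.0.1 (expiry=12+7=19). clock=12
Op 10: insert b.com -> 10.0.0.1 (expiry=12+5=17). clock=12
Op 11: insert c.com -> 10.0.0.2 (expiry=12+2=14). clock=12
Op 12: insert a.com -> 10.0.0.2 (expiry=12+6=18). clock=12
Op 13: insert a.com -> 10.0.0.1 (expiry=12+7=19). clock=12
Op 14: tick 3 -> clock=15. purged={c.com}
Op 15: insert b.com -> 10.0.0.2 (expiry=15+2=17). clock=15
Op 16: tick 4 -> clock=19. purged={a.com,b.com}
Op 17: insert b.com -> 10.0.0.1 (expiry=19+4=23). clock=19
Op 18: insert e.com -> 10.0.0.3 (expiry=19+3=22). clock=19
Op 19: tick 4 -> clock=23. purged={b.com,e.com}
Op 20: insert a.com -> 10.0.0.3 (expiry=23+2=25). clock=23
Op 21: tick 3 -> clock=26. purged={a.com}
Op 22: tick 1 -> clock=27.
Op 23: tick 1 -> clock=28.
Op 24: insert e.com -> 10.0.0.3 (expiry=28+4=32). clock=28
Op 25: tick 2 -> clock=30.
Op 26: tick 1 -> clock=31.
Op 27: tick 1 -> clock=32. purged={e.com}
Op 28: tick 2 -> clock=34.
Op 29: tick 4 -> clock=38.
Final clock = 38
Final cache (unexpired): {} -> size=0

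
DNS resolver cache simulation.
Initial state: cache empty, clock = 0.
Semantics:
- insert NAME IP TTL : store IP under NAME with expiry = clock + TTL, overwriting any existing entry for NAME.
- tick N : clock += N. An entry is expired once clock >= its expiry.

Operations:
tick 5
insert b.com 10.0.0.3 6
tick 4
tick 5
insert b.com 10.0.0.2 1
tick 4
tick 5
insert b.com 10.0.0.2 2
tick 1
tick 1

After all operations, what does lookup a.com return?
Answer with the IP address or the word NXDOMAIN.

Op 1: tick 5 -> clock=5.
Op 2: insert b.com -> 10.0.0.3 (expiry=5+6=11). clock=5
Op 3: tick 4 -> clock=9.
Op 4: tick 5 -> clock=14. purged={b.com}
Op 5: insert b.com -> 10.0.0.2 (expiry=14+1=15). clock=14
Op 6: tick 4 -> clock=18. purged={b.com}
Op 7: tick 5 -> clock=23.
Op 8: insert b.com -> 10.0.0.2 (expiry=23+2=25). clock=23
Op 9: tick 1 -> clock=24.
Op 10: tick 1 -> clock=25. purged={b.com}
lookup a.com: not in cache (expired or never inserted)

Answer: NXDOMAIN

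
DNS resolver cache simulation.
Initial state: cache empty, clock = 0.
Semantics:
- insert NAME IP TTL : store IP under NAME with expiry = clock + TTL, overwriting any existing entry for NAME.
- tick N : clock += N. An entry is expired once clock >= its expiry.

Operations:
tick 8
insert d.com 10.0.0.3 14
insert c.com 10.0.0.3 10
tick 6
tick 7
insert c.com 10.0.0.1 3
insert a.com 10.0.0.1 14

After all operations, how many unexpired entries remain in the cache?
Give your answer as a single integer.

Answer: 3

Derivation:
Op 1: tick 8 -> clock=8.
Op 2: insert d.com -> 10.0.0.3 (expiry=8+14=22). clock=8
Op 3: insert c.com -> 10.0.0.3 (expiry=8+10=18). clock=8
Op 4: tick 6 -> clock=14.
Op 5: tick 7 -> clock=21. purged={c.com}
Op 6: insert c.com -> 10.0.0.1 (expiry=21+3=24). clock=21
Op 7: insert a.com -> 10.0.0.1 (expiry=21+14=35). clock=21
Final cache (unexpired): {a.com,c.com,d.com} -> size=3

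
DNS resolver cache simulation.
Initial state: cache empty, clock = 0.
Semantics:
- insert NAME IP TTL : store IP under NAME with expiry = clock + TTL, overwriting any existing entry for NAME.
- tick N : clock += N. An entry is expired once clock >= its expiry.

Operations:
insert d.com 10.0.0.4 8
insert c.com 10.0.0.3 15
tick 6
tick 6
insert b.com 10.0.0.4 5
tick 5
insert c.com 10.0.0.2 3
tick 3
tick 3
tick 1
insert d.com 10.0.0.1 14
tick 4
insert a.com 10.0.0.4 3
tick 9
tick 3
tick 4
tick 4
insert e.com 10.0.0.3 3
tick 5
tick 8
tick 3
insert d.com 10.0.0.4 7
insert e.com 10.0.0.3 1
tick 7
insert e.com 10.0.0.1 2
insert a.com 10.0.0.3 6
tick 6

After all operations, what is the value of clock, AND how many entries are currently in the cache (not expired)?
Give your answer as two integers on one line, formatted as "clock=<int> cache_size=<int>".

Answer: clock=77 cache_size=0

Derivation:
Op 1: insert d.com -> 10.0.0.4 (expiry=0+8=8). clock=0
Op 2: insert c.com -> 10.0.0.3 (expiry=0+15=15). clock=0
Op 3: tick 6 -> clock=6.
Op 4: tick 6 -> clock=12. purged={d.com}
Op 5: insert b.com -> 10.0.0.4 (expiry=12+5=17). clock=12
Op 6: tick 5 -> clock=17. purged={b.com,c.com}
Op 7: insert c.com -> 10.0.0.2 (expiry=17+3=20). clock=17
Op 8: tick 3 -> clock=20. purged={c.com}
Op 9: tick 3 -> clock=23.
Op 10: tick 1 -> clock=24.
Op 11: insert d.com -> 10.0.0.1 (expiry=24+14=38). clock=24
Op 12: tick 4 -> clock=28.
Op 13: insert a.com -> 10.0.0.4 (expiry=28+3=31). clock=28
Op 14: tick 9 -> clock=37. purged={a.com}
Op 15: tick 3 -> clock=40. purged={d.com}
Op 16: tick 4 -> clock=44.
Op 17: tick 4 -> clock=48.
Op 18: insert e.com -> 10.0.0.3 (expiry=48+3=51). clock=48
Op 19: tick 5 -> clock=53. purged={e.com}
Op 20: tick 8 -> clock=61.
Op 21: tick 3 -> clock=64.
Op 22: insert d.com -> 10.0.0.4 (expiry=64+7=71). clock=64
Op 23: insert e.com -> 10.0.0.3 (expiry=64+1=65). clock=64
Op 24: tick 7 -> clock=71. purged={d.com,e.com}
Op 25: insert e.com -> 10.0.0.1 (expiry=71+2=73). clock=71
Op 26: insert a.com -> 10.0.0.3 (expiry=71+6=77). clock=71
Op 27: tick 6 -> clock=77. purged={a.com,e.com}
Final clock = 77
Final cache (unexpired): {} -> size=0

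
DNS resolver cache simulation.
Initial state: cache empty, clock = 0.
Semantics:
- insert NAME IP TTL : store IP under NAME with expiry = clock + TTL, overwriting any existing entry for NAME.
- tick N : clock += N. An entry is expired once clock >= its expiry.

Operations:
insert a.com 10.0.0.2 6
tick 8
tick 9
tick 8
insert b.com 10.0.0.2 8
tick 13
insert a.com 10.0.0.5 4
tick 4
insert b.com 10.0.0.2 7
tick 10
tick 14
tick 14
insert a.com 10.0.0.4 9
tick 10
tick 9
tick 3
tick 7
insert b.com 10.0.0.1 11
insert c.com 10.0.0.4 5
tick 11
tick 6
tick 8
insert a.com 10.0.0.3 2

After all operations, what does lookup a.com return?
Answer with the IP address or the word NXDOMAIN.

Op 1: insert a.com -> 10.0.0.2 (expiry=0+6=6). clock=0
Op 2: tick 8 -> clock=8. purged={a.com}
Op 3: tick 9 -> clock=17.
Op 4: tick 8 -> clock=25.
Op 5: insert b.com -> 10.0.0.2 (expiry=25+8=33). clock=25
Op 6: tick 13 -> clock=38. purged={b.com}
Op 7: insert a.com -> 10.0.0.5 (expiry=38+4=42). clock=38
Op 8: tick 4 -> clock=42. purged={a.com}
Op 9: insert b.com -> 10.0.0.2 (expiry=42+7=49). clock=42
Op 10: tick 10 -> clock=52. purged={b.com}
Op 11: tick 14 -> clock=66.
Op 12: tick 14 -> clock=80.
Op 13: insert a.com -> 10.0.0.4 (expiry=80+9=89). clock=80
Op 14: tick 10 -> clock=90. purged={a.com}
Op 15: tick 9 -> clock=99.
Op 16: tick 3 -> clock=102.
Op 17: tick 7 -> clock=109.
Op 18: insert b.com -> 10.0.0.1 (expiry=109+11=120). clock=109
Op 19: insert c.com -> 10.0.0.4 (expiry=109+5=114). clock=109
Op 20: tick 11 -> clock=120. purged={b.com,c.com}
Op 21: tick 6 -> clock=126.
Op 22: tick 8 -> clock=134.
Op 23: insert a.com -> 10.0.0.3 (expiry=134+2=136). clock=134
lookup a.com: present, ip=10.0.0.3 expiry=136 > clock=134

Answer: 10.0.0.3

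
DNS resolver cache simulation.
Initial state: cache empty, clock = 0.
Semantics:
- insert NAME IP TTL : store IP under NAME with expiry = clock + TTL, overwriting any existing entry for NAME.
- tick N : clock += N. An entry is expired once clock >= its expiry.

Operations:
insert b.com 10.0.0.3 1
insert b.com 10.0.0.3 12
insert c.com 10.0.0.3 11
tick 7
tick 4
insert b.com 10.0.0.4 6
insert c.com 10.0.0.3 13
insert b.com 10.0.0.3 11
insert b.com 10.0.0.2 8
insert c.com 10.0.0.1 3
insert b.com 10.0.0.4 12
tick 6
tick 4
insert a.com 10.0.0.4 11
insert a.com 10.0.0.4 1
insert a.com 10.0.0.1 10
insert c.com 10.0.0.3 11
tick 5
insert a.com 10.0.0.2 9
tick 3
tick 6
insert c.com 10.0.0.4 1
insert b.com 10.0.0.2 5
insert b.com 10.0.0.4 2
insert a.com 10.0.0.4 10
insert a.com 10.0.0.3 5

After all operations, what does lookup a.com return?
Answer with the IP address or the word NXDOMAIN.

Answer: 10.0.0.3

Derivation:
Op 1: insert b.com -> 10.0.0.3 (expiry=0+1=1). clock=0
Op 2: insert b.com -> 10.0.0.3 (expiry=0+12=12). clock=0
Op 3: insert c.com -> 10.0.0.3 (expiry=0+11=11). clock=0
Op 4: tick 7 -> clock=7.
Op 5: tick 4 -> clock=11. purged={c.com}
Op 6: insert b.com -> 10.0.0.4 (expiry=11+6=17). clock=11
Op 7: insert c.com -> 10.0.0.3 (expiry=11+13=24). clock=11
Op 8: insert b.com -> 10.0.0.3 (expiry=11+11=22). clock=11
Op 9: insert b.com -> 10.0.0.2 (expiry=11+8=19). clock=11
Op 10: insert c.com -> 10.0.0.1 (expiry=11+3=14). clock=11
Op 11: insert b.com -> 10.0.0.4 (expiry=11+12=23). clock=11
Op 12: tick 6 -> clock=17. purged={c.com}
Op 13: tick 4 -> clock=21.
Op 14: insert a.com -> 10.0.0.4 (expiry=21+11=32). clock=21
Op 15: insert a.com -> 10.0.0.4 (expiry=21+1=22). clock=21
Op 16: insert a.com -> 10.0.0.1 (expiry=21+10=31). clock=21
Op 17: insert c.com -> 10.0.0.3 (expiry=21+11=32). clock=21
Op 18: tick 5 -> clock=26. purged={b.com}
Op 19: insert a.com -> 10.0.0.2 (expiry=26+9=35). clock=26
Op 20: tick 3 -> clock=29.
Op 21: tick 6 -> clock=35. purged={a.com,c.com}
Op 22: insert c.com -> 10.0.0.4 (expiry=35+1=36). clock=35
Op 23: insert b.com -> 10.0.0.2 (expiry=35+5=40). clock=35
Op 24: insert b.com -> 10.0.0.4 (expiry=35+2=37). clock=35
Op 25: insert a.com -> 10.0.0.4 (expiry=35+10=45). clock=35
Op 26: insert a.com -> 10.0.0.3 (expiry=35+5=40). clock=35
lookup a.com: present, ip=10.0.0.3 expiry=40 > clock=35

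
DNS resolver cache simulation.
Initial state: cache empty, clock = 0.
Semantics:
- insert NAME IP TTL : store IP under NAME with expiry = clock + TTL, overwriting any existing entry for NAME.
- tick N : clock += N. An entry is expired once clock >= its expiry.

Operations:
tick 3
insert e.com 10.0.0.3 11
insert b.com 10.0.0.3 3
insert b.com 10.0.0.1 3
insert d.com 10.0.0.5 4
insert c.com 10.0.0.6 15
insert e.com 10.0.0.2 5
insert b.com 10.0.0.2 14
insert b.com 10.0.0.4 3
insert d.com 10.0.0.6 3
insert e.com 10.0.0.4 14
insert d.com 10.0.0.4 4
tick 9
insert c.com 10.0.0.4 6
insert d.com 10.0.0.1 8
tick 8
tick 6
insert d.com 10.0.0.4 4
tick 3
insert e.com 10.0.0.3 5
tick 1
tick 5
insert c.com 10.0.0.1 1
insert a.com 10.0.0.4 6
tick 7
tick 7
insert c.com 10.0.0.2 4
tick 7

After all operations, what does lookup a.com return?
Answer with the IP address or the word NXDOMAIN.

Answer: NXDOMAIN

Derivation:
Op 1: tick 3 -> clock=3.
Op 2: insert e.com -> 10.0.0.3 (expiry=3+11=14). clock=3
Op 3: insert b.com -> 10.0.0.3 (expiry=3+3=6). clock=3
Op 4: insert b.com -> 10.0.0.1 (expiry=3+3=6). clock=3
Op 5: insert d.com -> 10.0.0.5 (expiry=3+4=7). clock=3
Op 6: insert c.com -> 10.0.0.6 (expiry=3+15=18). clock=3
Op 7: insert e.com -> 10.0.0.2 (expiry=3+5=8). clock=3
Op 8: insert b.com -> 10.0.0.2 (expiry=3+14=17). clock=3
Op 9: insert b.com -> 10.0.0.4 (expiry=3+3=6). clock=3
Op 10: insert d.com -> 10.0.0.6 (expiry=3+3=6). clock=3
Op 11: insert e.com -> 10.0.0.4 (expiry=3+14=17). clock=3
Op 12: insert d.com -> 10.0.0.4 (expiry=3+4=7). clock=3
Op 13: tick 9 -> clock=12. purged={b.com,d.com}
Op 14: insert c.com -> 10.0.0.4 (expiry=12+6=18). clock=12
Op 15: insert d.com -> 10.0.0.1 (expiry=12+8=20). clock=12
Op 16: tick 8 -> clock=20. purged={c.com,d.com,e.com}
Op 17: tick 6 -> clock=26.
Op 18: insert d.com -> 10.0.0.4 (expiry=26+4=30). clock=26
Op 19: tick 3 -> clock=29.
Op 20: insert e.com -> 10.0.0.3 (expiry=29+5=34). clock=29
Op 21: tick 1 -> clock=30. purged={d.com}
Op 22: tick 5 -> clock=35. purged={e.com}
Op 23: insert c.com -> 10.0.0.1 (expiry=35+1=36). clock=35
Op 24: insert a.com -> 10.0.0.4 (expiry=35+6=41). clock=35
Op 25: tick 7 -> clock=42. purged={a.com,c.com}
Op 26: tick 7 -> clock=49.
Op 27: insert c.com -> 10.0.0.2 (expiry=49+4=53). clock=49
Op 28: tick 7 -> clock=56. purged={c.com}
lookup a.com: not in cache (expired or never inserted)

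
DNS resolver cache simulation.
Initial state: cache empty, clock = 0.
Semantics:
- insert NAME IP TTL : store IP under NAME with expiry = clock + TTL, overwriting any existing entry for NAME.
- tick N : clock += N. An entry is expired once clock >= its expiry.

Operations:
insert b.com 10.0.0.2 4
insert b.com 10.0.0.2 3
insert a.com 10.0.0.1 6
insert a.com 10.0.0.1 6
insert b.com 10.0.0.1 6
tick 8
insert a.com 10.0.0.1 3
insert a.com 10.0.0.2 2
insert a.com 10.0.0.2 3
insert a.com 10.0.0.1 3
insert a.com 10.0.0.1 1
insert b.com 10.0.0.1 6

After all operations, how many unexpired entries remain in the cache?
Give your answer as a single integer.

Op 1: insert b.com -> 10.0.0.2 (expiry=0+4=4). clock=0
Op 2: insert b.com -> 10.0.0.2 (expiry=0+3=3). clock=0
Op 3: insert a.com -> 10.0.0.1 (expiry=0+6=6). clock=0
Op 4: insert a.com -> 10.0.0.1 (expiry=0+6=6). clock=0
Op 5: insert b.com -> 10.0.0.1 (expiry=0+6=6). clock=0
Op 6: tick 8 -> clock=8. purged={a.com,b.com}
Op 7: insert a.com -> 10.0.0.1 (expiry=8+3=11). clock=8
Op 8: insert a.com -> 10.0.0.2 (expiry=8+2=10). clock=8
Op 9: insert a.com -> 10.0.0.2 (expiry=8+3=11). clock=8
Op 10: insert a.com -> 10.0.0.1 (expiry=8+3=11). clock=8
Op 11: insert a.com -> 10.0.0.1 (expiry=8+1=9). clock=8
Op 12: insert b.com -> 10.0.0.1 (expiry=8+6=14). clock=8
Final cache (unexpired): {a.com,b.com} -> size=2

Answer: 2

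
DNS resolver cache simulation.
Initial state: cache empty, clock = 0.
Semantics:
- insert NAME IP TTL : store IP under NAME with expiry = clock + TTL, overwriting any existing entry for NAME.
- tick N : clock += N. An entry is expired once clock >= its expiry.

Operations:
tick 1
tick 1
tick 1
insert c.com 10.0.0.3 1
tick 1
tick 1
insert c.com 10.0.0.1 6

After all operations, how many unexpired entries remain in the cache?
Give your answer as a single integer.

Answer: 1

Derivation:
Op 1: tick 1 -> clock=1.
Op 2: tick 1 -> clock=2.
Op 3: tick 1 -> clock=3.
Op 4: insert c.com -> 10.0.0.3 (expiry=3+1=4). clock=3
Op 5: tick 1 -> clock=4. purged={c.com}
Op 6: tick 1 -> clock=5.
Op 7: insert c.com -> 10.0.0.1 (expiry=5+6=11). clock=5
Final cache (unexpired): {c.com} -> size=1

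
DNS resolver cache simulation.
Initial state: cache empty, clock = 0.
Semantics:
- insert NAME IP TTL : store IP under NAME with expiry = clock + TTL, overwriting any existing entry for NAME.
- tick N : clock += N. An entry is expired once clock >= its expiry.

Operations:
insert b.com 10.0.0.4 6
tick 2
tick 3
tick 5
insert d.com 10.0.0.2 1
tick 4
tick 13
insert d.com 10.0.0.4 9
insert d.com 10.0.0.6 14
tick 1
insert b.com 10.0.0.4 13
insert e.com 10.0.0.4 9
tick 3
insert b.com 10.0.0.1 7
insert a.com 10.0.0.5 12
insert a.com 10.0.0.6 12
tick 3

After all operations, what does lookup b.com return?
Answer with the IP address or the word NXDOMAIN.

Answer: 10.0.0.1

Derivation:
Op 1: insert b.com -> 10.0.0.4 (expiry=0+6=6). clock=0
Op 2: tick 2 -> clock=2.
Op 3: tick 3 -> clock=5.
Op 4: tick 5 -> clock=10. purged={b.com}
Op 5: insert d.com -> 10.0.0.2 (expiry=10+1=11). clock=10
Op 6: tick 4 -> clock=14. purged={d.com}
Op 7: tick 13 -> clock=27.
Op 8: insert d.com -> 10.0.0.4 (expiry=27+9=36). clock=27
Op 9: insert d.com -> 10.0.0.6 (expiry=27+14=41). clock=27
Op 10: tick 1 -> clock=28.
Op 11: insert b.com -> 10.0.0.4 (expiry=28+13=41). clock=28
Op 12: insert e.com -> 10.0.0.4 (expiry=28+9=37). clock=28
Op 13: tick 3 -> clock=31.
Op 14: insert b.com -> 10.0.0.1 (expiry=31+7=38). clock=31
Op 15: insert a.com -> 10.0.0.5 (expiry=31+12=43). clock=31
Op 16: insert a.com -> 10.0.0.6 (expiry=31+12=43). clock=31
Op 17: tick 3 -> clock=34.
lookup b.com: present, ip=10.0.0.1 expiry=38 > clock=34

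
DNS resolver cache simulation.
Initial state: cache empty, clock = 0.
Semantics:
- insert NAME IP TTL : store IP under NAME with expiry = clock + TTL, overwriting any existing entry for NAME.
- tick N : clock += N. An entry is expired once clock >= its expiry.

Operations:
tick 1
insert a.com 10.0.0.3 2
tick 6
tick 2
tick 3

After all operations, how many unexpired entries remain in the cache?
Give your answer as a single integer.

Op 1: tick 1 -> clock=1.
Op 2: insert a.com -> 10.0.0.3 (expiry=1+2=3). clock=1
Op 3: tick 6 -> clock=7. purged={a.com}
Op 4: tick 2 -> clock=9.
Op 5: tick 3 -> clock=12.
Final cache (unexpired): {} -> size=0

Answer: 0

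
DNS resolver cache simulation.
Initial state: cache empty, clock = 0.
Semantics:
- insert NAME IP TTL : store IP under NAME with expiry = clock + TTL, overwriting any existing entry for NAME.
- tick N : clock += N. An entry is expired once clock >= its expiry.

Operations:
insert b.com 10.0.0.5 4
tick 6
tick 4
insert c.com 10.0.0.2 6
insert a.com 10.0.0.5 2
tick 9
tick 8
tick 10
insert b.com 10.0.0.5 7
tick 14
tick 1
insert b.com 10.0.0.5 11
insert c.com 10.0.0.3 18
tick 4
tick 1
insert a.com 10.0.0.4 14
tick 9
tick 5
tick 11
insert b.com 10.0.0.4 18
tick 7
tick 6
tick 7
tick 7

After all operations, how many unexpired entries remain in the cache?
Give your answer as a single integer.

Op 1: insert b.com -> 10.0.0.5 (expiry=0+4=4). clock=0
Op 2: tick 6 -> clock=6. purged={b.com}
Op 3: tick 4 -> clock=10.
Op 4: insert c.com -> 10.0.0.2 (expiry=10+6=16). clock=10
Op 5: insert a.com -> 10.0.0.5 (expiry=10+2=12). clock=10
Op 6: tick 9 -> clock=19. purged={a.com,c.com}
Op 7: tick 8 -> clock=27.
Op 8: tick 10 -> clock=37.
Op 9: insert b.com -> 10.0.0.5 (expiry=37+7=44). clock=37
Op 10: tick 14 -> clock=51. purged={b.com}
Op 11: tick 1 -> clock=52.
Op 12: insert b.com -> 10.0.0.5 (expiry=52+11=63). clock=52
Op 13: insert c.com -> 10.0.0.3 (expiry=52+18=70). clock=52
Op 14: tick 4 -> clock=56.
Op 15: tick 1 -> clock=57.
Op 16: insert a.com -> 10.0.0.4 (expiry=57+14=71). clock=57
Op 17: tick 9 -> clock=66. purged={b.com}
Op 18: tick 5 -> clock=71. purged={a.com,c.com}
Op 19: tick 11 -> clock=82.
Op 20: insert b.com -> 10.0.0.4 (expiry=82+18=100). clock=82
Op 21: tick 7 -> clock=89.
Op 22: tick 6 -> clock=95.
Op 23: tick 7 -> clock=102. purged={b.com}
Op 24: tick 7 -> clock=109.
Final cache (unexpired): {} -> size=0

Answer: 0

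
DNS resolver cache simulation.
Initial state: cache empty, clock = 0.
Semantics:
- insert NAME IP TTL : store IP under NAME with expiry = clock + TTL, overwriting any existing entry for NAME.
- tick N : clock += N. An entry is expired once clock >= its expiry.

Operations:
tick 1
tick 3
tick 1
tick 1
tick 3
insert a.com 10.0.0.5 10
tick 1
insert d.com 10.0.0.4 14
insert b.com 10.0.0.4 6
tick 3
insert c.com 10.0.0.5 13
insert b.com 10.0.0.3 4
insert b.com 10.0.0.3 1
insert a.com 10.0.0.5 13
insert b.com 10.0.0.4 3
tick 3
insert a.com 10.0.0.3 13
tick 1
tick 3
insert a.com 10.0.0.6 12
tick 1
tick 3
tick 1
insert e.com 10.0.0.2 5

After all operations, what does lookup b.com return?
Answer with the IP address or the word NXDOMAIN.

Answer: NXDOMAIN

Derivation:
Op 1: tick 1 -> clock=1.
Op 2: tick 3 -> clock=4.
Op 3: tick 1 -> clock=5.
Op 4: tick 1 -> clock=6.
Op 5: tick 3 -> clock=9.
Op 6: insert a.com -> 10.0.0.5 (expiry=9+10=19). clock=9
Op 7: tick 1 -> clock=10.
Op 8: insert d.com -> 10.0.0.4 (expiry=10+14=24). clock=10
Op 9: insert b.com -> 10.0.0.4 (expiry=10+6=16). clock=10
Op 10: tick 3 -> clock=13.
Op 11: insert c.com -> 10.0.0.5 (expiry=13+13=26). clock=13
Op 12: insert b.com -> 10.0.0.3 (expiry=13+4=17). clock=13
Op 13: insert b.com -> 10.0.0.3 (expiry=13+1=14). clock=13
Op 14: insert a.com -> 10.0.0.5 (expiry=13+13=26). clock=13
Op 15: insert b.com -> 10.0.0.4 (expiry=13+3=16). clock=13
Op 16: tick 3 -> clock=16. purged={b.com}
Op 17: insert a.com -> 10.0.0.3 (expiry=16+13=29). clock=16
Op 18: tick 1 -> clock=17.
Op 19: tick 3 -> clock=20.
Op 20: insert a.com -> 10.0.0.6 (expiry=20+12=32). clock=20
Op 21: tick 1 -> clock=21.
Op 22: tick 3 -> clock=24. purged={d.com}
Op 23: tick 1 -> clock=25.
Op 24: insert e.com -> 10.0.0.2 (expiry=25+5=30). clock=25
lookup b.com: not in cache (expired or never inserted)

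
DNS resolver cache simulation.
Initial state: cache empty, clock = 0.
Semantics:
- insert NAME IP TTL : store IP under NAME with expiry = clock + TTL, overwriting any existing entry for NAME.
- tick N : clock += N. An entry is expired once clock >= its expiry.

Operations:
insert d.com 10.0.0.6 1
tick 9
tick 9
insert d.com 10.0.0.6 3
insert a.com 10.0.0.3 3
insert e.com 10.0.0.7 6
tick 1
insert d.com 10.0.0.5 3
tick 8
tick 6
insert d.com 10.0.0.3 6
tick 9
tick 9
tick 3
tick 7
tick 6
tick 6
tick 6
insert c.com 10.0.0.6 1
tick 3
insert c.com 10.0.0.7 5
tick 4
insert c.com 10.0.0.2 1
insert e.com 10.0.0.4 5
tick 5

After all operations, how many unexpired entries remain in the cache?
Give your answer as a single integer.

Op 1: insert d.com -> 10.0.0.6 (expiry=0+1=1). clock=0
Op 2: tick 9 -> clock=9. purged={d.com}
Op 3: tick 9 -> clock=18.
Op 4: insert d.com -> 10.0.0.6 (expiry=18+3=21). clock=18
Op 5: insert a.com -> 10.0.0.3 (expiry=18+3=21). clock=18
Op 6: insert e.com -> 10.0.0.7 (expiry=18+6=24). clock=18
Op 7: tick 1 -> clock=19.
Op 8: insert d.com -> 10.0.0.5 (expiry=19+3=22). clock=19
Op 9: tick 8 -> clock=27. purged={a.com,d.com,e.com}
Op 10: tick 6 -> clock=33.
Op 11: insert d.com -> 10.0.0.3 (expiry=33+6=39). clock=33
Op 12: tick 9 -> clock=42. purged={d.com}
Op 13: tick 9 -> clock=51.
Op 14: tick 3 -> clock=54.
Op 15: tick 7 -> clock=61.
Op 16: tick 6 -> clock=67.
Op 17: tick 6 -> clock=73.
Op 18: tick 6 -> clock=79.
Op 19: insert c.com -> 10.0.0.6 (expiry=79+1=80). clock=79
Op 20: tick 3 -> clock=82. purged={c.com}
Op 21: insert c.com -> 10.0.0.7 (expiry=82+5=87). clock=82
Op 22: tick 4 -> clock=86.
Op 23: insert c.com -> 10.0.0.2 (expiry=86+1=87). clock=86
Op 24: insert e.com -> 10.0.0.4 (expiry=86+5=91). clock=86
Op 25: tick 5 -> clock=91. purged={c.com,e.com}
Final cache (unexpired): {} -> size=0

Answer: 0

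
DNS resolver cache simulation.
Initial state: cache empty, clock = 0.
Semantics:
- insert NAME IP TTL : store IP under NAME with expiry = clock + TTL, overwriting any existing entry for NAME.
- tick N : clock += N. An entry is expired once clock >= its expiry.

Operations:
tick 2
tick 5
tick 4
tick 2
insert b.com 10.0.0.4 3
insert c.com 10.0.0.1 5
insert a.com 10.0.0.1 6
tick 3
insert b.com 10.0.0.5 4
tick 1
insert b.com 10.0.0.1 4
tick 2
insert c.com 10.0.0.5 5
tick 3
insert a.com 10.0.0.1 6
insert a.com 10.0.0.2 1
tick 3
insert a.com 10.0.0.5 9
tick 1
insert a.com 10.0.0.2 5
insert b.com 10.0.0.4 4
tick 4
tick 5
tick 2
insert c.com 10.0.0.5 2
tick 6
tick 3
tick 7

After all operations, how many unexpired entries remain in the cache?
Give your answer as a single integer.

Op 1: tick 2 -> clock=2.
Op 2: tick 5 -> clock=7.
Op 3: tick 4 -> clock=11.
Op 4: tick 2 -> clock=13.
Op 5: insert b.com -> 10.0.0.4 (expiry=13+3=16). clock=13
Op 6: insert c.com -> 10.0.0.1 (expiry=13+5=18). clock=13
Op 7: insert a.com -> 10.0.0.1 (expiry=13+6=19). clock=13
Op 8: tick 3 -> clock=16. purged={b.com}
Op 9: insert b.com -> 10.0.0.5 (expiry=16+4=20). clock=16
Op 10: tick 1 -> clock=17.
Op 11: insert b.com -> 10.0.0.1 (expiry=17+4=21). clock=17
Op 12: tick 2 -> clock=19. purged={a.com,c.com}
Op 13: insert c.com -> 10.0.0.5 (expiry=19+5=24). clock=19
Op 14: tick 3 -> clock=22. purged={b.com}
Op 15: insert a.com -> 10.0.0.1 (expiry=22+6=28). clock=22
Op 16: insert a.com -> 10.0.0.2 (expiry=22+1=23). clock=22
Op 17: tick 3 -> clock=25. purged={a.com,c.com}
Op 18: insert a.com -> 10.0.0.5 (expiry=25+9=34). clock=25
Op 19: tick 1 -> clock=26.
Op 20: insert a.com -> 10.0.0.2 (expiry=26+5=31). clock=26
Op 21: insert b.com -> 10.0.0.4 (expiry=26+4=30). clock=26
Op 22: tick 4 -> clock=30. purged={b.com}
Op 23: tick 5 -> clock=35. purged={a.com}
Op 24: tick 2 -> clock=37.
Op 25: insert c.com -> 10.0.0.5 (expiry=37+2=39). clock=37
Op 26: tick 6 -> clock=43. purged={c.com}
Op 27: tick 3 -> clock=46.
Op 28: tick 7 -> clock=53.
Final cache (unexpired): {} -> size=0

Answer: 0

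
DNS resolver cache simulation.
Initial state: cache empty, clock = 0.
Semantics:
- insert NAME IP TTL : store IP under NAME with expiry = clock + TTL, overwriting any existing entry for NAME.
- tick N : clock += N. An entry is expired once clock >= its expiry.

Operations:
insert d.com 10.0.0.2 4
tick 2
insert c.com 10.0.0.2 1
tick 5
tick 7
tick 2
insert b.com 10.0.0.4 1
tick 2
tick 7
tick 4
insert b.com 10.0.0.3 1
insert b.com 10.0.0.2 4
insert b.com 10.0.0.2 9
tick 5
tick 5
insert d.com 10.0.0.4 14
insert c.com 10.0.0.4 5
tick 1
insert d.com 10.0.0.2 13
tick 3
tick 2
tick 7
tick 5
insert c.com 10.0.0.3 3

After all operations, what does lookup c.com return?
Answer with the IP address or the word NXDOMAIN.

Answer: 10.0.0.3

Derivation:
Op 1: insert d.com -> 10.0.0.2 (expiry=0+4=4). clock=0
Op 2: tick 2 -> clock=2.
Op 3: insert c.com -> 10.0.0.2 (expiry=2+1=3). clock=2
Op 4: tick 5 -> clock=7. purged={c.com,d.com}
Op 5: tick 7 -> clock=14.
Op 6: tick 2 -> clock=16.
Op 7: insert b.com -> 10.0.0.4 (expiry=16+1=17). clock=16
Op 8: tick 2 -> clock=18. purged={b.com}
Op 9: tick 7 -> clock=25.
Op 10: tick 4 -> clock=29.
Op 11: insert b.com -> 10.0.0.3 (expiry=29+1=30). clock=29
Op 12: insert b.com -> 10.0.0.2 (expiry=29+4=33). clock=29
Op 13: insert b.com -> 10.0.0.2 (expiry=29+9=38). clock=29
Op 14: tick 5 -> clock=34.
Op 15: tick 5 -> clock=39. purged={b.com}
Op 16: insert d.com -> 10.0.0.4 (expiry=39+14=53). clock=39
Op 17: insert c.com -> 10.0.0.4 (expiry=39+5=44). clock=39
Op 18: tick 1 -> clock=40.
Op 19: insert d.com -> 10.0.0.2 (expiry=40+13=53). clock=40
Op 20: tick 3 -> clock=43.
Op 21: tick 2 -> clock=45. purged={c.com}
Op 22: tick 7 -> clock=52.
Op 23: tick 5 -> clock=57. purged={d.com}
Op 24: insert c.com -> 10.0.0.3 (expiry=57+3=60). clock=57
lookup c.com: present, ip=10.0.0.3 expiry=60 > clock=57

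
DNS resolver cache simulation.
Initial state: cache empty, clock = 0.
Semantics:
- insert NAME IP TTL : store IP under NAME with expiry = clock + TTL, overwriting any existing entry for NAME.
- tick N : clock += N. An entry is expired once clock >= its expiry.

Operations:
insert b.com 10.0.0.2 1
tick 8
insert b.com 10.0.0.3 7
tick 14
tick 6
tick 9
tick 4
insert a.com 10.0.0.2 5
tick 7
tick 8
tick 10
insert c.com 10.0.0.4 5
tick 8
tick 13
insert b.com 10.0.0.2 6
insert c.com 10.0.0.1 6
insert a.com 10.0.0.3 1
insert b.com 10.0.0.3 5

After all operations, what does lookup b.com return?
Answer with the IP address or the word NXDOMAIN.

Op 1: insert b.com -> 10.0.0.2 (expiry=0+1=1). clock=0
Op 2: tick 8 -> clock=8. purged={b.com}
Op 3: insert b.com -> 10.0.0.3 (expiry=8+7=15). clock=8
Op 4: tick 14 -> clock=22. purged={b.com}
Op 5: tick 6 -> clock=28.
Op 6: tick 9 -> clock=37.
Op 7: tick 4 -> clock=41.
Op 8: insert a.com -> 10.0.0.2 (expiry=41+5=46). clock=41
Op 9: tick 7 -> clock=48. purged={a.com}
Op 10: tick 8 -> clock=56.
Op 11: tick 10 -> clock=66.
Op 12: insert c.com -> 10.0.0.4 (expiry=66+5=71). clock=66
Op 13: tick 8 -> clock=74. purged={c.com}
Op 14: tick 13 -> clock=87.
Op 15: insert b.com -> 10.0.0.2 (expiry=87+6=93). clock=87
Op 16: insert c.com -> 10.0.0.1 (expiry=87+6=93). clock=87
Op 17: insert a.com -> 10.0.0.3 (expiry=87+1=88). clock=87
Op 18: insert b.com -> 10.0.0.3 (expiry=87+5=92). clock=87
lookup b.com: present, ip=10.0.0.3 expiry=92 > clock=87

Answer: 10.0.0.3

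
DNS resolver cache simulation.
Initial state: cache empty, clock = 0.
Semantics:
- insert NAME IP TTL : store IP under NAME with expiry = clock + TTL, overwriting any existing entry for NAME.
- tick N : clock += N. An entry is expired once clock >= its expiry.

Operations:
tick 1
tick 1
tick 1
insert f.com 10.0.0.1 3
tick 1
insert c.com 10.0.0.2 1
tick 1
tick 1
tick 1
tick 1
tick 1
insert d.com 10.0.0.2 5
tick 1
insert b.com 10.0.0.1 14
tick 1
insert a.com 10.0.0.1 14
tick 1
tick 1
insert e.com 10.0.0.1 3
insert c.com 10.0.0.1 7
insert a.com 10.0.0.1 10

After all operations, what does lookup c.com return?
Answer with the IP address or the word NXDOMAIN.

Answer: 10.0.0.1

Derivation:
Op 1: tick 1 -> clock=1.
Op 2: tick 1 -> clock=2.
Op 3: tick 1 -> clock=3.
Op 4: insert f.com -> 10.0.0.1 (expiry=3+3=6). clock=3
Op 5: tick 1 -> clock=4.
Op 6: insert c.com -> 10.0.0.2 (expiry=4+1=5). clock=4
Op 7: tick 1 -> clock=5. purged={c.com}
Op 8: tick 1 -> clock=6. purged={f.com}
Op 9: tick 1 -> clock=7.
Op 10: tick 1 -> clock=8.
Op 11: tick 1 -> clock=9.
Op 12: insert d.com -> 10.0.0.2 (expiry=9+5=14). clock=9
Op 13: tick 1 -> clock=10.
Op 14: insert b.com -> 10.0.0.1 (expiry=10+14=24). clock=10
Op 15: tick 1 -> clock=11.
Op 16: insert a.com -> 10.0.0.1 (expiry=11+14=25). clock=11
Op 17: tick 1 -> clock=12.
Op 18: tick 1 -> clock=13.
Op 19: insert e.com -> 10.0.0.1 (expiry=13+3=16). clock=13
Op 20: insert c.com -> 10.0.0.1 (expiry=13+7=20). clock=13
Op 21: insert a.com -> 10.0.0.1 (expiry=13+10=23). clock=13
lookup c.com: present, ip=10.0.0.1 expiry=20 > clock=13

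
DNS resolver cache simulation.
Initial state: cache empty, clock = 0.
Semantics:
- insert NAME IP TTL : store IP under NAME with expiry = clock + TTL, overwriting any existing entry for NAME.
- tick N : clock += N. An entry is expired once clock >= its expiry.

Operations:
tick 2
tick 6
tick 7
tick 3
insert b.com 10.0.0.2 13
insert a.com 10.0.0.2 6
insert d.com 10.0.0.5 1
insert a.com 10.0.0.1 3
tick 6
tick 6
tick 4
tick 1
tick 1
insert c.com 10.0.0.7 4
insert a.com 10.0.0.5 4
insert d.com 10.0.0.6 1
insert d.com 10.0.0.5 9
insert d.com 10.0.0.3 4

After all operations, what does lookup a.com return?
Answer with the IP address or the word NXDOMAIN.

Op 1: tick 2 -> clock=2.
Op 2: tick 6 -> clock=8.
Op 3: tick 7 -> clock=15.
Op 4: tick 3 -> clock=18.
Op 5: insert b.com -> 10.0.0.2 (expiry=18+13=31). clock=18
Op 6: insert a.com -> 10.0.0.2 (expiry=18+6=24). clock=18
Op 7: insert d.com -> 10.0.0.5 (expiry=18+1=19). clock=18
Op 8: insert a.com -> 10.0.0.1 (expiry=18+3=21). clock=18
Op 9: tick 6 -> clock=24. purged={a.com,d.com}
Op 10: tick 6 -> clock=30.
Op 11: tick 4 -> clock=34. purged={b.com}
Op 12: tick 1 -> clock=35.
Op 13: tick 1 -> clock=36.
Op 14: insert c.com -> 10.0.0.7 (expiry=36+4=40). clock=36
Op 15: insert a.com -> 10.0.0.5 (expiry=36+4=40). clock=36
Op 16: insert d.com -> 10.0.0.6 (expiry=36+1=37). clock=36
Op 17: insert d.com -> 10.0.0.5 (expiry=36+9=45). clock=36
Op 18: insert d.com -> 10.0.0.3 (expiry=36+4=40). clock=36
lookup a.com: present, ip=10.0.0.5 expiry=40 > clock=36

Answer: 10.0.0.5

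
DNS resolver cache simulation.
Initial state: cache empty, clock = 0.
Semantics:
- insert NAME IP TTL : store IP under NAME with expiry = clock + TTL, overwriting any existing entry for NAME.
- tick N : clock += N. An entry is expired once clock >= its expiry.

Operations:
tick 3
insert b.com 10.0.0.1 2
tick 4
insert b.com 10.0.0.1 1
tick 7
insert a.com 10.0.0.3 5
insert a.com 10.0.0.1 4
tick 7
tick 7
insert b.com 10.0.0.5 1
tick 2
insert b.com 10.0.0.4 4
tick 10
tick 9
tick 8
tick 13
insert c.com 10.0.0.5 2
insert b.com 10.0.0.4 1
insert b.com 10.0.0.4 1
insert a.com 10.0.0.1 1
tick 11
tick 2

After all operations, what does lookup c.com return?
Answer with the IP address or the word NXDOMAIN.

Op 1: tick 3 -> clock=3.
Op 2: insert b.com -> 10.0.0.1 (expiry=3+2=5). clock=3
Op 3: tick 4 -> clock=7. purged={b.com}
Op 4: insert b.com -> 10.0.0.1 (expiry=7+1=8). clock=7
Op 5: tick 7 -> clock=14. purged={b.com}
Op 6: insert a.com -> 10.0.0.3 (expiry=14+5=19). clock=14
Op 7: insert a.com -> 10.0.0.1 (expiry=14+4=18). clock=14
Op 8: tick 7 -> clock=21. purged={a.com}
Op 9: tick 7 -> clock=28.
Op 10: insert b.com -> 10.0.0.5 (expiry=28+1=29). clock=28
Op 11: tick 2 -> clock=30. purged={b.com}
Op 12: insert b.com -> 10.0.0.4 (expiry=30+4=34). clock=30
Op 13: tick 10 -> clock=40. purged={b.com}
Op 14: tick 9 -> clock=49.
Op 15: tick 8 -> clock=57.
Op 16: tick 13 -> clock=70.
Op 17: insert c.com -> 10.0.0.5 (expiry=70+2=72). clock=70
Op 18: insert b.com -> 10.0.0.4 (expiry=70+1=71). clock=70
Op 19: insert b.com -> 10.0.0.4 (expiry=70+1=71). clock=70
Op 20: insert a.com -> 10.0.0.1 (expiry=70+1=71). clock=70
Op 21: tick 11 -> clock=81. purged={a.com,b.com,c.com}
Op 22: tick 2 -> clock=83.
lookup c.com: not in cache (expired or never inserted)

Answer: NXDOMAIN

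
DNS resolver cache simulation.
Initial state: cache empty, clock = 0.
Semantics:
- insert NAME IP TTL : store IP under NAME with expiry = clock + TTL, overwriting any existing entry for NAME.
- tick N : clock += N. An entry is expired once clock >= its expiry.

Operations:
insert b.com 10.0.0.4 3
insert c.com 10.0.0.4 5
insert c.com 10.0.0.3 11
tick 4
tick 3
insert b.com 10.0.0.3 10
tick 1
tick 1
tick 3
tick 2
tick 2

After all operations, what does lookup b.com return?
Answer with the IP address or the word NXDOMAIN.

Op 1: insert b.com -> 10.0.0.4 (expiry=0+3=3). clock=0
Op 2: insert c.com -> 10.0.0.4 (expiry=0+5=5). clock=0
Op 3: insert c.com -> 10.0.0.3 (expiry=0+11=11). clock=0
Op 4: tick 4 -> clock=4. purged={b.com}
Op 5: tick 3 -> clock=7.
Op 6: insert b.com -> 10.0.0.3 (expiry=7+10=17). clock=7
Op 7: tick 1 -> clock=8.
Op 8: tick 1 -> clock=9.
Op 9: tick 3 -> clock=12. purged={c.com}
Op 10: tick 2 -> clock=14.
Op 11: tick 2 -> clock=16.
lookup b.com: present, ip=10.0.0.3 expiry=17 > clock=16

Answer: 10.0.0.3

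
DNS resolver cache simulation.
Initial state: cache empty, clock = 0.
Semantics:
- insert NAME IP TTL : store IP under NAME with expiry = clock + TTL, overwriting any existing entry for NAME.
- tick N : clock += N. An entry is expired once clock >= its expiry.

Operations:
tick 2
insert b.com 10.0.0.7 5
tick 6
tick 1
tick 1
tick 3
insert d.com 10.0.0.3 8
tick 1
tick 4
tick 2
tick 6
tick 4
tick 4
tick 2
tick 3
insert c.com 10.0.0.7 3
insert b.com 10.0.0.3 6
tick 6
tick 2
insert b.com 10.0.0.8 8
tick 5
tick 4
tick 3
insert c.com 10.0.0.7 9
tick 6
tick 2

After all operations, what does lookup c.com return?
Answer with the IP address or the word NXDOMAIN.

Op 1: tick 2 -> clock=2.
Op 2: insert b.com -> 10.0.0.7 (expiry=2+5=7). clock=2
Op 3: tick 6 -> clock=8. purged={b.com}
Op 4: tick 1 -> clock=9.
Op 5: tick 1 -> clock=10.
Op 6: tick 3 -> clock=13.
Op 7: insert d.com -> 10.0.0.3 (expiry=13+8=21). clock=13
Op 8: tick 1 -> clock=14.
Op 9: tick 4 -> clock=18.
Op 10: tick 2 -> clock=20.
Op 11: tick 6 -> clock=26. purged={d.com}
Op 12: tick 4 -> clock=30.
Op 13: tick 4 -> clock=34.
Op 14: tick 2 -> clock=36.
Op 15: tick 3 -> clock=39.
Op 16: insert c.com -> 10.0.0.7 (expiry=39+3=42). clock=39
Op 17: insert b.com -> 10.0.0.3 (expiry=39+6=45). clock=39
Op 18: tick 6 -> clock=45. purged={b.com,c.com}
Op 19: tick 2 -> clock=47.
Op 20: insert b.com -> 10.0.0.8 (expiry=47+8=55). clock=47
Op 21: tick 5 -> clock=52.
Op 22: tick 4 -> clock=56. purged={b.com}
Op 23: tick 3 -> clock=59.
Op 24: insert c.com -> 10.0.0.7 (expiry=59+9=68). clock=59
Op 25: tick 6 -> clock=65.
Op 26: tick 2 -> clock=67.
lookup c.com: present, ip=10.0.0.7 expiry=68 > clock=67

Answer: 10.0.0.7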